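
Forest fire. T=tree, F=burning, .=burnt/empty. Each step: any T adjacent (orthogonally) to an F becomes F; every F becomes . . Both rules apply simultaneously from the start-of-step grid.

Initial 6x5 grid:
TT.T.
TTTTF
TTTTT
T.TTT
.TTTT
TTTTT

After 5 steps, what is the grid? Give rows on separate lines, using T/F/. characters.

Step 1: 2 trees catch fire, 1 burn out
  TT.T.
  TTTF.
  TTTTF
  T.TTT
  .TTTT
  TTTTT
Step 2: 4 trees catch fire, 2 burn out
  TT.F.
  TTF..
  TTTF.
  T.TTF
  .TTTT
  TTTTT
Step 3: 4 trees catch fire, 4 burn out
  TT...
  TF...
  TTF..
  T.TF.
  .TTTF
  TTTTT
Step 4: 6 trees catch fire, 4 burn out
  TF...
  F....
  TF...
  T.F..
  .TTF.
  TTTTF
Step 5: 4 trees catch fire, 6 burn out
  F....
  .....
  F....
  T....
  .TF..
  TTTF.

F....
.....
F....
T....
.TF..
TTTF.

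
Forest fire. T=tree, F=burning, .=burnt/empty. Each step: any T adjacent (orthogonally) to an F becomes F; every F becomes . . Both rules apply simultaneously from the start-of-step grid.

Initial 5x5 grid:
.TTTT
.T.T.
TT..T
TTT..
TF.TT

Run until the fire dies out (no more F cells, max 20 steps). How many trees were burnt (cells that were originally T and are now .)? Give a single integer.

Answer: 12

Derivation:
Step 1: +2 fires, +1 burnt (F count now 2)
Step 2: +3 fires, +2 burnt (F count now 3)
Step 3: +2 fires, +3 burnt (F count now 2)
Step 4: +1 fires, +2 burnt (F count now 1)
Step 5: +1 fires, +1 burnt (F count now 1)
Step 6: +1 fires, +1 burnt (F count now 1)
Step 7: +2 fires, +1 burnt (F count now 2)
Step 8: +0 fires, +2 burnt (F count now 0)
Fire out after step 8
Initially T: 15, now '.': 22
Total burnt (originally-T cells now '.'): 12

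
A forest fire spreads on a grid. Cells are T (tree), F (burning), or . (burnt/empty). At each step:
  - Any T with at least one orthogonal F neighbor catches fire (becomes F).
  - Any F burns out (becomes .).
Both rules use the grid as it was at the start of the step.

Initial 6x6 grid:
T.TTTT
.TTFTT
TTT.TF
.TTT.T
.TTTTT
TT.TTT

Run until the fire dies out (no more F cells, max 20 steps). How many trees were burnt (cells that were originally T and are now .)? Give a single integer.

Answer: 26

Derivation:
Step 1: +6 fires, +2 burnt (F count now 6)
Step 2: +6 fires, +6 burnt (F count now 6)
Step 3: +4 fires, +6 burnt (F count now 4)
Step 4: +6 fires, +4 burnt (F count now 6)
Step 5: +2 fires, +6 burnt (F count now 2)
Step 6: +1 fires, +2 burnt (F count now 1)
Step 7: +1 fires, +1 burnt (F count now 1)
Step 8: +0 fires, +1 burnt (F count now 0)
Fire out after step 8
Initially T: 27, now '.': 35
Total burnt (originally-T cells now '.'): 26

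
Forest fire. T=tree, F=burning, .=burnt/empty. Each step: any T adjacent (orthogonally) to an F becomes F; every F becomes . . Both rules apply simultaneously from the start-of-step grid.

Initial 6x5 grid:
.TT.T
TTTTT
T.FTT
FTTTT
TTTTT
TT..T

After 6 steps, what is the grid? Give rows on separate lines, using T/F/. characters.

Step 1: 6 trees catch fire, 2 burn out
  .TT.T
  TTFTT
  F..FT
  .FFTT
  FTTTT
  TT..T
Step 2: 9 trees catch fire, 6 burn out
  .TF.T
  FF.FT
  ....F
  ...FT
  .FFTT
  FT..T
Step 3: 5 trees catch fire, 9 burn out
  .F..T
  ....F
  .....
  ....F
  ...FT
  .F..T
Step 4: 2 trees catch fire, 5 burn out
  ....F
  .....
  .....
  .....
  ....F
  ....T
Step 5: 1 trees catch fire, 2 burn out
  .....
  .....
  .....
  .....
  .....
  ....F
Step 6: 0 trees catch fire, 1 burn out
  .....
  .....
  .....
  .....
  .....
  .....

.....
.....
.....
.....
.....
.....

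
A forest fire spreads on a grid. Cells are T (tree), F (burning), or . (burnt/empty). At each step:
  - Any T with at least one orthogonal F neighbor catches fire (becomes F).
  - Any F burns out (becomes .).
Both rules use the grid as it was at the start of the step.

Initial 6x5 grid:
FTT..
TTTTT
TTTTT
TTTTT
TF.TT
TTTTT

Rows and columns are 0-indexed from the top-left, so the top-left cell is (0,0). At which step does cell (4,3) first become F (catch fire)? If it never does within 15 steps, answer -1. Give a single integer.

Step 1: cell (4,3)='T' (+5 fires, +2 burnt)
Step 2: cell (4,3)='T' (+8 fires, +5 burnt)
Step 3: cell (4,3)='T' (+4 fires, +8 burnt)
Step 4: cell (4,3)='F' (+5 fires, +4 burnt)
  -> target ignites at step 4
Step 5: cell (4,3)='.' (+3 fires, +5 burnt)
Step 6: cell (4,3)='.' (+0 fires, +3 burnt)
  fire out at step 6

4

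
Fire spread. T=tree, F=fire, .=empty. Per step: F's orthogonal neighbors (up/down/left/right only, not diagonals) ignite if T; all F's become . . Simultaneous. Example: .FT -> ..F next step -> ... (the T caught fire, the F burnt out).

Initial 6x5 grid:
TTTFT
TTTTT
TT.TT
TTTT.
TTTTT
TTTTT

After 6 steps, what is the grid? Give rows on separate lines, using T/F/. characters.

Step 1: 3 trees catch fire, 1 burn out
  TTF.F
  TTTFT
  TT.TT
  TTTT.
  TTTTT
  TTTTT
Step 2: 4 trees catch fire, 3 burn out
  TF...
  TTF.F
  TT.FT
  TTTT.
  TTTTT
  TTTTT
Step 3: 4 trees catch fire, 4 burn out
  F....
  TF...
  TT..F
  TTTF.
  TTTTT
  TTTTT
Step 4: 4 trees catch fire, 4 burn out
  .....
  F....
  TF...
  TTF..
  TTTFT
  TTTTT
Step 5: 5 trees catch fire, 4 burn out
  .....
  .....
  F....
  TF...
  TTF.F
  TTTFT
Step 6: 4 trees catch fire, 5 burn out
  .....
  .....
  .....
  F....
  TF...
  TTF.F

.....
.....
.....
F....
TF...
TTF.F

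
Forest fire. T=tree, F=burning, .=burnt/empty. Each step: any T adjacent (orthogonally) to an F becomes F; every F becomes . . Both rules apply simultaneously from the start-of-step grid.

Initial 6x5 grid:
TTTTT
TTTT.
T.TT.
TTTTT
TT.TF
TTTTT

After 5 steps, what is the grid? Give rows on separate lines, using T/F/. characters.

Step 1: 3 trees catch fire, 1 burn out
  TTTTT
  TTTT.
  T.TT.
  TTTTF
  TT.F.
  TTTTF
Step 2: 2 trees catch fire, 3 burn out
  TTTTT
  TTTT.
  T.TT.
  TTTF.
  TT...
  TTTF.
Step 3: 3 trees catch fire, 2 burn out
  TTTTT
  TTTT.
  T.TF.
  TTF..
  TT...
  TTF..
Step 4: 4 trees catch fire, 3 burn out
  TTTTT
  TTTF.
  T.F..
  TF...
  TT...
  TF...
Step 5: 5 trees catch fire, 4 burn out
  TTTFT
  TTF..
  T....
  F....
  TF...
  F....

TTTFT
TTF..
T....
F....
TF...
F....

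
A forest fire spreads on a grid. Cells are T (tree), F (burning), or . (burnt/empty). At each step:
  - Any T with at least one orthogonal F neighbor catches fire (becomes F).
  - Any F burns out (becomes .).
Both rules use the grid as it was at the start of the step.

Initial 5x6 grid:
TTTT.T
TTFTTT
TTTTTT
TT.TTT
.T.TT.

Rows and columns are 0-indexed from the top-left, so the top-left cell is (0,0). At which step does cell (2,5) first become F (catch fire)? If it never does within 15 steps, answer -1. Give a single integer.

Step 1: cell (2,5)='T' (+4 fires, +1 burnt)
Step 2: cell (2,5)='T' (+6 fires, +4 burnt)
Step 3: cell (2,5)='T' (+6 fires, +6 burnt)
Step 4: cell (2,5)='F' (+6 fires, +6 burnt)
  -> target ignites at step 4
Step 5: cell (2,5)='.' (+2 fires, +6 burnt)
Step 6: cell (2,5)='.' (+0 fires, +2 burnt)
  fire out at step 6

4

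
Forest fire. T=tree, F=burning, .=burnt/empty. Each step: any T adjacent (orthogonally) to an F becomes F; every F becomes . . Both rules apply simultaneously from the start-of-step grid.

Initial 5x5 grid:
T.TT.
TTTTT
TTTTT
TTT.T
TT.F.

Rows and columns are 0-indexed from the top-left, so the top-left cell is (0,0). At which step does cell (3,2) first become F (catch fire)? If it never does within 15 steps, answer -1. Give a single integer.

Step 1: cell (3,2)='T' (+0 fires, +1 burnt)
  fire out at step 1
Target never catches fire within 15 steps

-1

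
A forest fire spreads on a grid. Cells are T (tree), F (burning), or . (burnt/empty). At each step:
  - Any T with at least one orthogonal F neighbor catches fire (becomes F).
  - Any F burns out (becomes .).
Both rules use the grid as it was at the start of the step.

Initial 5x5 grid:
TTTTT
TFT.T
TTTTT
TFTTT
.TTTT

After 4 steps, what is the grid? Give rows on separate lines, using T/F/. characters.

Step 1: 7 trees catch fire, 2 burn out
  TFTTT
  F.F.T
  TFTTT
  F.FTT
  .FTTT
Step 2: 6 trees catch fire, 7 burn out
  F.FTT
  ....T
  F.FTT
  ...FT
  ..FTT
Step 3: 4 trees catch fire, 6 burn out
  ...FT
  ....T
  ...FT
  ....F
  ...FT
Step 4: 3 trees catch fire, 4 burn out
  ....F
  ....T
  ....F
  .....
  ....F

....F
....T
....F
.....
....F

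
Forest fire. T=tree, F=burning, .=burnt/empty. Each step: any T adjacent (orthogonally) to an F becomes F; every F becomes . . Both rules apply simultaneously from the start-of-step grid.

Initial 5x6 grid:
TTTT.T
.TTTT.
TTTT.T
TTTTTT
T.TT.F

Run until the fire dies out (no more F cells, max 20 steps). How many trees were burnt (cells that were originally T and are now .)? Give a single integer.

Step 1: +1 fires, +1 burnt (F count now 1)
Step 2: +2 fires, +1 burnt (F count now 2)
Step 3: +1 fires, +2 burnt (F count now 1)
Step 4: +3 fires, +1 burnt (F count now 3)
Step 5: +4 fires, +3 burnt (F count now 4)
Step 6: +5 fires, +4 burnt (F count now 5)
Step 7: +4 fires, +5 burnt (F count now 4)
Step 8: +1 fires, +4 burnt (F count now 1)
Step 9: +1 fires, +1 burnt (F count now 1)
Step 10: +0 fires, +1 burnt (F count now 0)
Fire out after step 10
Initially T: 23, now '.': 29
Total burnt (originally-T cells now '.'): 22

Answer: 22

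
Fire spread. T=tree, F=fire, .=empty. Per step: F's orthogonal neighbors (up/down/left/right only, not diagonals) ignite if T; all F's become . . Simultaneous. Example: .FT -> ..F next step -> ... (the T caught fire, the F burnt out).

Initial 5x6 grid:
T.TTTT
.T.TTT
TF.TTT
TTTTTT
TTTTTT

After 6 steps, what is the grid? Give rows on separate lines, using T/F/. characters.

Step 1: 3 trees catch fire, 1 burn out
  T.TTTT
  .F.TTT
  F..TTT
  TFTTTT
  TTTTTT
Step 2: 3 trees catch fire, 3 burn out
  T.TTTT
  ...TTT
  ...TTT
  F.FTTT
  TFTTTT
Step 3: 3 trees catch fire, 3 burn out
  T.TTTT
  ...TTT
  ...TTT
  ...FTT
  F.FTTT
Step 4: 3 trees catch fire, 3 burn out
  T.TTTT
  ...TTT
  ...FTT
  ....FT
  ...FTT
Step 5: 4 trees catch fire, 3 burn out
  T.TTTT
  ...FTT
  ....FT
  .....F
  ....FT
Step 6: 4 trees catch fire, 4 burn out
  T.TFTT
  ....FT
  .....F
  ......
  .....F

T.TFTT
....FT
.....F
......
.....F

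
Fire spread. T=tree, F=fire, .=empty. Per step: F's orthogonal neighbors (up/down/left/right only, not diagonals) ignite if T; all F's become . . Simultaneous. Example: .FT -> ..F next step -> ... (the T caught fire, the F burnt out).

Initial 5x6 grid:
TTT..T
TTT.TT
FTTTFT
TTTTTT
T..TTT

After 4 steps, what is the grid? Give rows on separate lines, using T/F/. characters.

Step 1: 7 trees catch fire, 2 burn out
  TTT..T
  FTT.FT
  .FTF.F
  FTTTFT
  T..TTT
Step 2: 9 trees catch fire, 7 burn out
  FTT..T
  .FT..F
  ..F...
  .FTF.F
  F..TFT
Step 3: 6 trees catch fire, 9 burn out
  .FT..F
  ..F...
  ......
  ..F...
  ...F.F
Step 4: 1 trees catch fire, 6 burn out
  ..F...
  ......
  ......
  ......
  ......

..F...
......
......
......
......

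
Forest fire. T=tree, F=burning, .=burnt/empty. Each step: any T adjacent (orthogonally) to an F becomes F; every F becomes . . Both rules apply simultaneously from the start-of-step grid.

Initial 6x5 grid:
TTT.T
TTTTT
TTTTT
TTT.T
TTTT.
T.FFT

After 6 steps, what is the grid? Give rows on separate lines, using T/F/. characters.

Step 1: 3 trees catch fire, 2 burn out
  TTT.T
  TTTTT
  TTTTT
  TTT.T
  TTFF.
  T...F
Step 2: 2 trees catch fire, 3 burn out
  TTT.T
  TTTTT
  TTTTT
  TTF.T
  TF...
  T....
Step 3: 3 trees catch fire, 2 burn out
  TTT.T
  TTTTT
  TTFTT
  TF..T
  F....
  T....
Step 4: 5 trees catch fire, 3 burn out
  TTT.T
  TTFTT
  TF.FT
  F...T
  .....
  F....
Step 5: 5 trees catch fire, 5 burn out
  TTF.T
  TF.FT
  F...F
  ....T
  .....
  .....
Step 6: 4 trees catch fire, 5 burn out
  TF..T
  F...F
  .....
  ....F
  .....
  .....

TF..T
F...F
.....
....F
.....
.....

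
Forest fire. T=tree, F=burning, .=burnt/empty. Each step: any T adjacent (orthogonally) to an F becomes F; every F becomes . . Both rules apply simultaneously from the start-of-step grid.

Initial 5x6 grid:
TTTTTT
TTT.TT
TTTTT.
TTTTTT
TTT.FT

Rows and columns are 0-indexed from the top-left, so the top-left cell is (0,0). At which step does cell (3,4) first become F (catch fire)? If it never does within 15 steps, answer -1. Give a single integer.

Step 1: cell (3,4)='F' (+2 fires, +1 burnt)
  -> target ignites at step 1
Step 2: cell (3,4)='.' (+3 fires, +2 burnt)
Step 3: cell (3,4)='.' (+3 fires, +3 burnt)
Step 4: cell (3,4)='.' (+5 fires, +3 burnt)
Step 5: cell (3,4)='.' (+6 fires, +5 burnt)
Step 6: cell (3,4)='.' (+4 fires, +6 burnt)
Step 7: cell (3,4)='.' (+2 fires, +4 burnt)
Step 8: cell (3,4)='.' (+1 fires, +2 burnt)
Step 9: cell (3,4)='.' (+0 fires, +1 burnt)
  fire out at step 9

1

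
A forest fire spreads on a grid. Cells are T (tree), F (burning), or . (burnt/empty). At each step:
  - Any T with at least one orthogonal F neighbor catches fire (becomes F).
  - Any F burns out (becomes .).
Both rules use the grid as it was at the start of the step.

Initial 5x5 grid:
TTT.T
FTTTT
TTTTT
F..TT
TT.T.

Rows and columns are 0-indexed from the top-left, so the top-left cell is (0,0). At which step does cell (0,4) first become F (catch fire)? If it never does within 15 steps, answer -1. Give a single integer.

Step 1: cell (0,4)='T' (+4 fires, +2 burnt)
Step 2: cell (0,4)='T' (+4 fires, +4 burnt)
Step 3: cell (0,4)='T' (+3 fires, +4 burnt)
Step 4: cell (0,4)='T' (+2 fires, +3 burnt)
Step 5: cell (0,4)='F' (+3 fires, +2 burnt)
  -> target ignites at step 5
Step 6: cell (0,4)='.' (+2 fires, +3 burnt)
Step 7: cell (0,4)='.' (+0 fires, +2 burnt)
  fire out at step 7

5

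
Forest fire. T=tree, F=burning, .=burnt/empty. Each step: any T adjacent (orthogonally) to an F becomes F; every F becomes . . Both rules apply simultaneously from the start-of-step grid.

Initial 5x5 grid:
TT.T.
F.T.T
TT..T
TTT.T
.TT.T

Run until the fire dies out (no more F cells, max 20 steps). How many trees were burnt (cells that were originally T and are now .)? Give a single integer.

Step 1: +2 fires, +1 burnt (F count now 2)
Step 2: +3 fires, +2 burnt (F count now 3)
Step 3: +1 fires, +3 burnt (F count now 1)
Step 4: +2 fires, +1 burnt (F count now 2)
Step 5: +1 fires, +2 burnt (F count now 1)
Step 6: +0 fires, +1 burnt (F count now 0)
Fire out after step 6
Initially T: 15, now '.': 19
Total burnt (originally-T cells now '.'): 9

Answer: 9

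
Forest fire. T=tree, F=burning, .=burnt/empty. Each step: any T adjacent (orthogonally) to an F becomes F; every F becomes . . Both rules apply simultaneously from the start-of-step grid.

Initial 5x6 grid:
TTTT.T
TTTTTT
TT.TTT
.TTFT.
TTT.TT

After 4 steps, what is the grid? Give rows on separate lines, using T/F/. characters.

Step 1: 3 trees catch fire, 1 burn out
  TTTT.T
  TTTTTT
  TT.FTT
  .TF.F.
  TTT.TT
Step 2: 5 trees catch fire, 3 burn out
  TTTT.T
  TTTFTT
  TT..FT
  .F....
  TTF.FT
Step 3: 7 trees catch fire, 5 burn out
  TTTF.T
  TTF.FT
  TF...F
  ......
  TF...F
Step 4: 5 trees catch fire, 7 burn out
  TTF..T
  TF...F
  F.....
  ......
  F.....

TTF..T
TF...F
F.....
......
F.....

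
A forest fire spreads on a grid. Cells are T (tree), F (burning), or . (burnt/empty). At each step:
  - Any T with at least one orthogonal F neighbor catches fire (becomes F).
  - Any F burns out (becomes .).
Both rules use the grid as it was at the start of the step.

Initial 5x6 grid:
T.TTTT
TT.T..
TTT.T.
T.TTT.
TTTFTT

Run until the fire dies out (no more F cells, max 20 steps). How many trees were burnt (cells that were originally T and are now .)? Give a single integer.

Step 1: +3 fires, +1 burnt (F count now 3)
Step 2: +4 fires, +3 burnt (F count now 4)
Step 3: +3 fires, +4 burnt (F count now 3)
Step 4: +2 fires, +3 burnt (F count now 2)
Step 5: +2 fires, +2 burnt (F count now 2)
Step 6: +1 fires, +2 burnt (F count now 1)
Step 7: +1 fires, +1 burnt (F count now 1)
Step 8: +0 fires, +1 burnt (F count now 0)
Fire out after step 8
Initially T: 21, now '.': 25
Total burnt (originally-T cells now '.'): 16

Answer: 16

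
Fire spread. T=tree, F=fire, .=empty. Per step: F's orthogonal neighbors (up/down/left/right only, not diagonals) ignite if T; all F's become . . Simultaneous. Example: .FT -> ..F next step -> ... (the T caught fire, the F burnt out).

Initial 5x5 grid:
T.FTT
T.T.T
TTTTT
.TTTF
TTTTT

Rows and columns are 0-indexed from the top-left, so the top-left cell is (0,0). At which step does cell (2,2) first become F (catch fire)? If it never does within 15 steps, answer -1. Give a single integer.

Step 1: cell (2,2)='T' (+5 fires, +2 burnt)
Step 2: cell (2,2)='F' (+6 fires, +5 burnt)
  -> target ignites at step 2
Step 3: cell (2,2)='.' (+3 fires, +6 burnt)
Step 4: cell (2,2)='.' (+2 fires, +3 burnt)
Step 5: cell (2,2)='.' (+2 fires, +2 burnt)
Step 6: cell (2,2)='.' (+1 fires, +2 burnt)
Step 7: cell (2,2)='.' (+0 fires, +1 burnt)
  fire out at step 7

2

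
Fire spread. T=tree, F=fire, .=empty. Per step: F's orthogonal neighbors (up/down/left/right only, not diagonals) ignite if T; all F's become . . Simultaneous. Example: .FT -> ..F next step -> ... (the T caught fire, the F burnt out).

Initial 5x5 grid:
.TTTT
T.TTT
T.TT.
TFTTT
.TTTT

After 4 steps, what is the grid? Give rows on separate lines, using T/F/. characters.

Step 1: 3 trees catch fire, 1 burn out
  .TTTT
  T.TTT
  T.TT.
  F.FTT
  .FTTT
Step 2: 4 trees catch fire, 3 burn out
  .TTTT
  T.TTT
  F.FT.
  ...FT
  ..FTT
Step 3: 5 trees catch fire, 4 burn out
  .TTTT
  F.FTT
  ...F.
  ....F
  ...FT
Step 4: 3 trees catch fire, 5 burn out
  .TFTT
  ...FT
  .....
  .....
  ....F

.TFTT
...FT
.....
.....
....F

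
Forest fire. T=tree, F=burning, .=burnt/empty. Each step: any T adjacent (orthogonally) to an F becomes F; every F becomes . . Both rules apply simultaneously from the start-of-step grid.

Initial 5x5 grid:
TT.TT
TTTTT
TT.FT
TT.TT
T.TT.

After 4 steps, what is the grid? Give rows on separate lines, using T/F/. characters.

Step 1: 3 trees catch fire, 1 burn out
  TT.TT
  TTTFT
  TT..F
  TT.FT
  T.TT.
Step 2: 5 trees catch fire, 3 burn out
  TT.FT
  TTF.F
  TT...
  TT..F
  T.TF.
Step 3: 3 trees catch fire, 5 burn out
  TT..F
  TF...
  TT...
  TT...
  T.F..
Step 4: 3 trees catch fire, 3 burn out
  TF...
  F....
  TF...
  TT...
  T....

TF...
F....
TF...
TT...
T....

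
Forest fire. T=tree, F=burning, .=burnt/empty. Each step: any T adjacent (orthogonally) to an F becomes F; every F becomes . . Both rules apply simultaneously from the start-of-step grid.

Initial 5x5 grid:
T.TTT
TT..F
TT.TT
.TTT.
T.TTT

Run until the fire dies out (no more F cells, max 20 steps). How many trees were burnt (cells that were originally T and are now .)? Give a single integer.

Step 1: +2 fires, +1 burnt (F count now 2)
Step 2: +2 fires, +2 burnt (F count now 2)
Step 3: +2 fires, +2 burnt (F count now 2)
Step 4: +2 fires, +2 burnt (F count now 2)
Step 5: +3 fires, +2 burnt (F count now 3)
Step 6: +1 fires, +3 burnt (F count now 1)
Step 7: +2 fires, +1 burnt (F count now 2)
Step 8: +1 fires, +2 burnt (F count now 1)
Step 9: +1 fires, +1 burnt (F count now 1)
Step 10: +0 fires, +1 burnt (F count now 0)
Fire out after step 10
Initially T: 17, now '.': 24
Total burnt (originally-T cells now '.'): 16

Answer: 16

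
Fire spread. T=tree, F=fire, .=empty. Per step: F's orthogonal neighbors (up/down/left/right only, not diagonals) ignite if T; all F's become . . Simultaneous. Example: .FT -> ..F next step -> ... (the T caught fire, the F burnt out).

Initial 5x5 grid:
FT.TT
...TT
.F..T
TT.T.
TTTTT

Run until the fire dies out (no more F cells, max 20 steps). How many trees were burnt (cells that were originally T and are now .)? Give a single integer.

Answer: 9

Derivation:
Step 1: +2 fires, +2 burnt (F count now 2)
Step 2: +2 fires, +2 burnt (F count now 2)
Step 3: +2 fires, +2 burnt (F count now 2)
Step 4: +1 fires, +2 burnt (F count now 1)
Step 5: +2 fires, +1 burnt (F count now 2)
Step 6: +0 fires, +2 burnt (F count now 0)
Fire out after step 6
Initially T: 14, now '.': 20
Total burnt (originally-T cells now '.'): 9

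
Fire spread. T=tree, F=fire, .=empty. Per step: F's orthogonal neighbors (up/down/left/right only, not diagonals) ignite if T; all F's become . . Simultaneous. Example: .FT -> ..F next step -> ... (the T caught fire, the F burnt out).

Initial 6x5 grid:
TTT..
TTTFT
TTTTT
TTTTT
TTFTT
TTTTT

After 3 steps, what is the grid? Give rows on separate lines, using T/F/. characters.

Step 1: 7 trees catch fire, 2 burn out
  TTT..
  TTF.F
  TTTFT
  TTFTT
  TF.FT
  TTFTT
Step 2: 10 trees catch fire, 7 burn out
  TTF..
  TF...
  TTF.F
  TF.FT
  F...F
  TF.FT
Step 3: 7 trees catch fire, 10 burn out
  TF...
  F....
  TF...
  F...F
  .....
  F...F

TF...
F....
TF...
F...F
.....
F...F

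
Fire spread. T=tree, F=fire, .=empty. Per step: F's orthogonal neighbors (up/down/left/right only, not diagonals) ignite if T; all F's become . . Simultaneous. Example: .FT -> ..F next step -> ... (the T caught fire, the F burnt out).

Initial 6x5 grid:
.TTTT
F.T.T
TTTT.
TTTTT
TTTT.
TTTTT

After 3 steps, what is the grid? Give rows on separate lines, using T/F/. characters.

Step 1: 1 trees catch fire, 1 burn out
  .TTTT
  ..T.T
  FTTT.
  TTTTT
  TTTT.
  TTTTT
Step 2: 2 trees catch fire, 1 burn out
  .TTTT
  ..T.T
  .FTT.
  FTTTT
  TTTT.
  TTTTT
Step 3: 3 trees catch fire, 2 burn out
  .TTTT
  ..T.T
  ..FT.
  .FTTT
  FTTT.
  TTTTT

.TTTT
..T.T
..FT.
.FTTT
FTTT.
TTTTT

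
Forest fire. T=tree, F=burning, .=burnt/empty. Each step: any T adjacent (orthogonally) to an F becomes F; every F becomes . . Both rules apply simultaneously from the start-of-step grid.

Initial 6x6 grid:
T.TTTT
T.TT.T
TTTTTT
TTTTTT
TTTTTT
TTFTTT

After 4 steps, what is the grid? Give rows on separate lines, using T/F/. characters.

Step 1: 3 trees catch fire, 1 burn out
  T.TTTT
  T.TT.T
  TTTTTT
  TTTTTT
  TTFTTT
  TF.FTT
Step 2: 5 trees catch fire, 3 burn out
  T.TTTT
  T.TT.T
  TTTTTT
  TTFTTT
  TF.FTT
  F...FT
Step 3: 6 trees catch fire, 5 burn out
  T.TTTT
  T.TT.T
  TTFTTT
  TF.FTT
  F...FT
  .....F
Step 4: 6 trees catch fire, 6 burn out
  T.TTTT
  T.FT.T
  TF.FTT
  F...FT
  .....F
  ......

T.TTTT
T.FT.T
TF.FTT
F...FT
.....F
......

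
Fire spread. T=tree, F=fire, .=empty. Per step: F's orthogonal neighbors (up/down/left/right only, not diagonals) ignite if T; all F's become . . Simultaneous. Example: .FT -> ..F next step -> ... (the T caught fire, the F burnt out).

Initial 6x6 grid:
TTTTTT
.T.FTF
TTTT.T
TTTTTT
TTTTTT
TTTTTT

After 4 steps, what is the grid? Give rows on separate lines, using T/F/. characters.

Step 1: 5 trees catch fire, 2 burn out
  TTTFTF
  .T..F.
  TTTF.F
  TTTTTT
  TTTTTT
  TTTTTT
Step 2: 5 trees catch fire, 5 burn out
  TTF.F.
  .T....
  TTF...
  TTTFTF
  TTTTTT
  TTTTTT
Step 3: 6 trees catch fire, 5 burn out
  TF....
  .T....
  TF....
  TTF.F.
  TTTFTF
  TTTTTT
Step 4: 8 trees catch fire, 6 burn out
  F.....
  .F....
  F.....
  TF....
  TTF.F.
  TTTFTF

F.....
.F....
F.....
TF....
TTF.F.
TTTFTF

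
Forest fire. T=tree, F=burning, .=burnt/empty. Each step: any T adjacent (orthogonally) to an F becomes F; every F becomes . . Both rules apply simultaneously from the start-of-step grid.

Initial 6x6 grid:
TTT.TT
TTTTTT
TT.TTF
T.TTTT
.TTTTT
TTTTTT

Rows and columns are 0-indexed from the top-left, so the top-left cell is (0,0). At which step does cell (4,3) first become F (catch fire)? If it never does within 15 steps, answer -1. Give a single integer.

Step 1: cell (4,3)='T' (+3 fires, +1 burnt)
Step 2: cell (4,3)='T' (+5 fires, +3 burnt)
Step 3: cell (4,3)='T' (+5 fires, +5 burnt)
Step 4: cell (4,3)='F' (+4 fires, +5 burnt)
  -> target ignites at step 4
Step 5: cell (4,3)='.' (+4 fires, +4 burnt)
Step 6: cell (4,3)='.' (+5 fires, +4 burnt)
Step 7: cell (4,3)='.' (+3 fires, +5 burnt)
Step 8: cell (4,3)='.' (+2 fires, +3 burnt)
Step 9: cell (4,3)='.' (+0 fires, +2 burnt)
  fire out at step 9

4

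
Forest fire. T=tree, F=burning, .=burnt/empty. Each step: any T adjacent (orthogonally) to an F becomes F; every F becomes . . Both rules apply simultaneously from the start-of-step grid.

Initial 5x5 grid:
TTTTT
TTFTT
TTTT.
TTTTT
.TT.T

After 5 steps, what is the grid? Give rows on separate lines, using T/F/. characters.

Step 1: 4 trees catch fire, 1 burn out
  TTFTT
  TF.FT
  TTFT.
  TTTTT
  .TT.T
Step 2: 7 trees catch fire, 4 burn out
  TF.FT
  F...F
  TF.F.
  TTFTT
  .TT.T
Step 3: 6 trees catch fire, 7 burn out
  F...F
  .....
  F....
  TF.FT
  .TF.T
Step 4: 3 trees catch fire, 6 burn out
  .....
  .....
  .....
  F...F
  .F..T
Step 5: 1 trees catch fire, 3 burn out
  .....
  .....
  .....
  .....
  ....F

.....
.....
.....
.....
....F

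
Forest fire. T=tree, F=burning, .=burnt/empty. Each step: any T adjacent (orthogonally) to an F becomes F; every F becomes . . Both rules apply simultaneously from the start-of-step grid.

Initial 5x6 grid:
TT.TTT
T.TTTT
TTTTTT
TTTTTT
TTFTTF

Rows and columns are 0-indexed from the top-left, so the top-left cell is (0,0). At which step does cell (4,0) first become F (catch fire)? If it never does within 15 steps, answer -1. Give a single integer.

Step 1: cell (4,0)='T' (+5 fires, +2 burnt)
Step 2: cell (4,0)='F' (+6 fires, +5 burnt)
  -> target ignites at step 2
Step 3: cell (4,0)='.' (+6 fires, +6 burnt)
Step 4: cell (4,0)='.' (+4 fires, +6 burnt)
Step 5: cell (4,0)='.' (+3 fires, +4 burnt)
Step 6: cell (4,0)='.' (+1 fires, +3 burnt)
Step 7: cell (4,0)='.' (+1 fires, +1 burnt)
Step 8: cell (4,0)='.' (+0 fires, +1 burnt)
  fire out at step 8

2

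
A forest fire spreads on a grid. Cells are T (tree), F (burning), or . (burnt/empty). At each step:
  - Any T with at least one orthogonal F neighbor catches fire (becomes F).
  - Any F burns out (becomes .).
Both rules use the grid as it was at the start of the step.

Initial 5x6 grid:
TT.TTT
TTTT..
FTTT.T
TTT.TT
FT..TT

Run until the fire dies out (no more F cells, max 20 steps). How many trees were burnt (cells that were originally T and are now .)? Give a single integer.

Step 1: +4 fires, +2 burnt (F count now 4)
Step 2: +4 fires, +4 burnt (F count now 4)
Step 3: +4 fires, +4 burnt (F count now 4)
Step 4: +1 fires, +4 burnt (F count now 1)
Step 5: +1 fires, +1 burnt (F count now 1)
Step 6: +1 fires, +1 burnt (F count now 1)
Step 7: +1 fires, +1 burnt (F count now 1)
Step 8: +0 fires, +1 burnt (F count now 0)
Fire out after step 8
Initially T: 21, now '.': 25
Total burnt (originally-T cells now '.'): 16

Answer: 16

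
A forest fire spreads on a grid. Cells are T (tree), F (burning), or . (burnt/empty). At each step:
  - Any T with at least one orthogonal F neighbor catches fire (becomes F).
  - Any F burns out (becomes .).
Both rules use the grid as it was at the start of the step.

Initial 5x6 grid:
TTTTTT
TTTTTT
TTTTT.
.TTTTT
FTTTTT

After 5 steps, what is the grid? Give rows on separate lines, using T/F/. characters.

Step 1: 1 trees catch fire, 1 burn out
  TTTTTT
  TTTTTT
  TTTTT.
  .TTTTT
  .FTTTT
Step 2: 2 trees catch fire, 1 burn out
  TTTTTT
  TTTTTT
  TTTTT.
  .FTTTT
  ..FTTT
Step 3: 3 trees catch fire, 2 burn out
  TTTTTT
  TTTTTT
  TFTTT.
  ..FTTT
  ...FTT
Step 4: 5 trees catch fire, 3 burn out
  TTTTTT
  TFTTTT
  F.FTT.
  ...FTT
  ....FT
Step 5: 6 trees catch fire, 5 burn out
  TFTTTT
  F.FTTT
  ...FT.
  ....FT
  .....F

TFTTTT
F.FTTT
...FT.
....FT
.....F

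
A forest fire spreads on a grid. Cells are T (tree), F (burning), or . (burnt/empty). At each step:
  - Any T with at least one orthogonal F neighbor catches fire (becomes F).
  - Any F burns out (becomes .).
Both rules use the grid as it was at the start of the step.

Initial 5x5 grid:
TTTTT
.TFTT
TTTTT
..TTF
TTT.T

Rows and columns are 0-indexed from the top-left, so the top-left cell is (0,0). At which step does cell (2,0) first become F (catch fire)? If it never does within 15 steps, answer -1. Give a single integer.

Step 1: cell (2,0)='T' (+7 fires, +2 burnt)
Step 2: cell (2,0)='T' (+6 fires, +7 burnt)
Step 3: cell (2,0)='F' (+4 fires, +6 burnt)
  -> target ignites at step 3
Step 4: cell (2,0)='.' (+1 fires, +4 burnt)
Step 5: cell (2,0)='.' (+1 fires, +1 burnt)
Step 6: cell (2,0)='.' (+0 fires, +1 burnt)
  fire out at step 6

3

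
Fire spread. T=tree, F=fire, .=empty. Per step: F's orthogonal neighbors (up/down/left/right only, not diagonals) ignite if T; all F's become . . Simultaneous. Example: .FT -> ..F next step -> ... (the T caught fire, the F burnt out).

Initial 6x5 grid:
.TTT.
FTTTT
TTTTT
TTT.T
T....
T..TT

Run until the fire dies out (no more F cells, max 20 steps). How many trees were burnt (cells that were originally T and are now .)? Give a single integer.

Answer: 18

Derivation:
Step 1: +2 fires, +1 burnt (F count now 2)
Step 2: +4 fires, +2 burnt (F count now 4)
Step 3: +5 fires, +4 burnt (F count now 5)
Step 4: +5 fires, +5 burnt (F count now 5)
Step 5: +1 fires, +5 burnt (F count now 1)
Step 6: +1 fires, +1 burnt (F count now 1)
Step 7: +0 fires, +1 burnt (F count now 0)
Fire out after step 7
Initially T: 20, now '.': 28
Total burnt (originally-T cells now '.'): 18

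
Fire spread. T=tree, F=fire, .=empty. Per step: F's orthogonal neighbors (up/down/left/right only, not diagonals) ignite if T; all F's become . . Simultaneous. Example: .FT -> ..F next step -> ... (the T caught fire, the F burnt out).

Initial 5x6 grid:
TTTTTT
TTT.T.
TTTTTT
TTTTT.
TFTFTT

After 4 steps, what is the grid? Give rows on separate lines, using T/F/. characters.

Step 1: 5 trees catch fire, 2 burn out
  TTTTTT
  TTT.T.
  TTTTTT
  TFTFT.
  F.F.FT
Step 2: 6 trees catch fire, 5 burn out
  TTTTTT
  TTT.T.
  TFTFTT
  F.F.F.
  .....F
Step 3: 4 trees catch fire, 6 burn out
  TTTTTT
  TFT.T.
  F.F.FT
  ......
  ......
Step 4: 5 trees catch fire, 4 burn out
  TFTTTT
  F.F.F.
  .....F
  ......
  ......

TFTTTT
F.F.F.
.....F
......
......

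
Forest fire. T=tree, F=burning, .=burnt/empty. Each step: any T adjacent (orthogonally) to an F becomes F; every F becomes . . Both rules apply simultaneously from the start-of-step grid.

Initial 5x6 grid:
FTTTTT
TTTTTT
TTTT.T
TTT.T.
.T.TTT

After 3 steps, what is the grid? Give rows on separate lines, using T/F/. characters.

Step 1: 2 trees catch fire, 1 burn out
  .FTTTT
  FTTTTT
  TTTT.T
  TTT.T.
  .T.TTT
Step 2: 3 trees catch fire, 2 burn out
  ..FTTT
  .FTTTT
  FTTT.T
  TTT.T.
  .T.TTT
Step 3: 4 trees catch fire, 3 burn out
  ...FTT
  ..FTTT
  .FTT.T
  FTT.T.
  .T.TTT

...FTT
..FTTT
.FTT.T
FTT.T.
.T.TTT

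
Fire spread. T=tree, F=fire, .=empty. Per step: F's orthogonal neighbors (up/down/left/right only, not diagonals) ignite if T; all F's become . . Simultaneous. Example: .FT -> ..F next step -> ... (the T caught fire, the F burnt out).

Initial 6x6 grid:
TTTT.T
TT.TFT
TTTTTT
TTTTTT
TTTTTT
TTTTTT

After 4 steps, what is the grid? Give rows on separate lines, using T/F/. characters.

Step 1: 3 trees catch fire, 1 burn out
  TTTT.T
  TT.F.F
  TTTTFT
  TTTTTT
  TTTTTT
  TTTTTT
Step 2: 5 trees catch fire, 3 burn out
  TTTF.F
  TT....
  TTTF.F
  TTTTFT
  TTTTTT
  TTTTTT
Step 3: 5 trees catch fire, 5 burn out
  TTF...
  TT....
  TTF...
  TTTF.F
  TTTTFT
  TTTTTT
Step 4: 6 trees catch fire, 5 burn out
  TF....
  TT....
  TF....
  TTF...
  TTTF.F
  TTTTFT

TF....
TT....
TF....
TTF...
TTTF.F
TTTTFT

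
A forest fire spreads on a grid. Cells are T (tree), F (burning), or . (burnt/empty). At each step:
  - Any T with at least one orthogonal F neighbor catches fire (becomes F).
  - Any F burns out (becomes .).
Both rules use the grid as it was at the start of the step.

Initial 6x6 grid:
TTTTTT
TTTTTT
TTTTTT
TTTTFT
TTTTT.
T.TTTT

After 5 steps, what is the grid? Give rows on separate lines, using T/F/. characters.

Step 1: 4 trees catch fire, 1 burn out
  TTTTTT
  TTTTTT
  TTTTFT
  TTTF.F
  TTTTF.
  T.TTTT
Step 2: 6 trees catch fire, 4 burn out
  TTTTTT
  TTTTFT
  TTTF.F
  TTF...
  TTTF..
  T.TTFT
Step 3: 8 trees catch fire, 6 burn out
  TTTTFT
  TTTF.F
  TTF...
  TF....
  TTF...
  T.TF.F
Step 4: 7 trees catch fire, 8 burn out
  TTTF.F
  TTF...
  TF....
  F.....
  TF....
  T.F...
Step 5: 4 trees catch fire, 7 burn out
  TTF...
  TF....
  F.....
  ......
  F.....
  T.....

TTF...
TF....
F.....
......
F.....
T.....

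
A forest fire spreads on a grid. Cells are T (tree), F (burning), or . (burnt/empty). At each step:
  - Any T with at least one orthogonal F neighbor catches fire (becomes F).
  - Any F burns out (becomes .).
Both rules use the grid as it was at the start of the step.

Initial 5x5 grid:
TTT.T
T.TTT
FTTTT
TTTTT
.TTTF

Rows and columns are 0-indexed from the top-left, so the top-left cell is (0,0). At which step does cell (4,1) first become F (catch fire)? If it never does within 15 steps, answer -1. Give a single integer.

Step 1: cell (4,1)='T' (+5 fires, +2 burnt)
Step 2: cell (4,1)='T' (+6 fires, +5 burnt)
Step 3: cell (4,1)='F' (+6 fires, +6 burnt)
  -> target ignites at step 3
Step 4: cell (4,1)='.' (+3 fires, +6 burnt)
Step 5: cell (4,1)='.' (+0 fires, +3 burnt)
  fire out at step 5

3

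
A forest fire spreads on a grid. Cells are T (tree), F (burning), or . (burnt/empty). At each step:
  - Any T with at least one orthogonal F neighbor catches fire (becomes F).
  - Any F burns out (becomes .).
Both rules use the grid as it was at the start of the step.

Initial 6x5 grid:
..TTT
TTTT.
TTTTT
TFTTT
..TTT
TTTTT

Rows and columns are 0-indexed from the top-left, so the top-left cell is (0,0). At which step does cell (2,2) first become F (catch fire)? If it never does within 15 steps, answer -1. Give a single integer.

Step 1: cell (2,2)='T' (+3 fires, +1 burnt)
Step 2: cell (2,2)='F' (+5 fires, +3 burnt)
  -> target ignites at step 2
Step 3: cell (2,2)='.' (+6 fires, +5 burnt)
Step 4: cell (2,2)='.' (+6 fires, +6 burnt)
Step 5: cell (2,2)='.' (+3 fires, +6 burnt)
Step 6: cell (2,2)='.' (+1 fires, +3 burnt)
Step 7: cell (2,2)='.' (+0 fires, +1 burnt)
  fire out at step 7

2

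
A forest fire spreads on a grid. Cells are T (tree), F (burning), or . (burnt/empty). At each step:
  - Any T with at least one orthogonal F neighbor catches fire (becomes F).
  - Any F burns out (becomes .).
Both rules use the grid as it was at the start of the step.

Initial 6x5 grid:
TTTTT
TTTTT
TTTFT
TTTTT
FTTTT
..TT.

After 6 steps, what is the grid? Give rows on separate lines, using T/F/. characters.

Step 1: 6 trees catch fire, 2 burn out
  TTTTT
  TTTFT
  TTF.F
  FTTFT
  .FTTT
  ..TT.
Step 2: 10 trees catch fire, 6 burn out
  TTTFT
  TTF.F
  FF...
  .FF.F
  ..FFT
  ..TT.
Step 3: 7 trees catch fire, 10 burn out
  TTF.F
  FF...
  .....
  .....
  ....F
  ..FF.
Step 4: 2 trees catch fire, 7 burn out
  FF...
  .....
  .....
  .....
  .....
  .....
Step 5: 0 trees catch fire, 2 burn out
  .....
  .....
  .....
  .....
  .....
  .....
Step 6: 0 trees catch fire, 0 burn out
  .....
  .....
  .....
  .....
  .....
  .....

.....
.....
.....
.....
.....
.....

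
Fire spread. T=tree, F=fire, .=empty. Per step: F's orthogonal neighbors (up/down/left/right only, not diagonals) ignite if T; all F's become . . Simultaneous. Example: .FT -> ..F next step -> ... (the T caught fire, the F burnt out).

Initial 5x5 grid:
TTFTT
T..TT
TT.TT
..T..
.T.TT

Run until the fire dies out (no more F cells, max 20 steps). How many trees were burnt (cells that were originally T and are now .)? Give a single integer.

Answer: 11

Derivation:
Step 1: +2 fires, +1 burnt (F count now 2)
Step 2: +3 fires, +2 burnt (F count now 3)
Step 3: +3 fires, +3 burnt (F count now 3)
Step 4: +2 fires, +3 burnt (F count now 2)
Step 5: +1 fires, +2 burnt (F count now 1)
Step 6: +0 fires, +1 burnt (F count now 0)
Fire out after step 6
Initially T: 15, now '.': 21
Total burnt (originally-T cells now '.'): 11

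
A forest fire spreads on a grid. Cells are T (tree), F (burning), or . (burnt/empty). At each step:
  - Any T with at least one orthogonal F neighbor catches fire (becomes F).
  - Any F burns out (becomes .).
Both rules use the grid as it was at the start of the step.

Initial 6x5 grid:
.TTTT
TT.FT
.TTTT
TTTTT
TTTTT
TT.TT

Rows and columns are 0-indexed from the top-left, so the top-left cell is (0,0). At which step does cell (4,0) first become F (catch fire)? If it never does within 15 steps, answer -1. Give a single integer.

Step 1: cell (4,0)='T' (+3 fires, +1 burnt)
Step 2: cell (4,0)='T' (+5 fires, +3 burnt)
Step 3: cell (4,0)='T' (+5 fires, +5 burnt)
Step 4: cell (4,0)='T' (+5 fires, +5 burnt)
Step 5: cell (4,0)='T' (+4 fires, +5 burnt)
Step 6: cell (4,0)='F' (+2 fires, +4 burnt)
  -> target ignites at step 6
Step 7: cell (4,0)='.' (+1 fires, +2 burnt)
Step 8: cell (4,0)='.' (+0 fires, +1 burnt)
  fire out at step 8

6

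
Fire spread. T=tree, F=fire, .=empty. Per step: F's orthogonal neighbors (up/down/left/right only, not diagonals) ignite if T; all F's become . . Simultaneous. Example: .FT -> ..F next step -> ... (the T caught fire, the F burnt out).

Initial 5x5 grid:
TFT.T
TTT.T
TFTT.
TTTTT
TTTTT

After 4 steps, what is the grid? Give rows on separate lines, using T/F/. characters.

Step 1: 6 trees catch fire, 2 burn out
  F.F.T
  TFT.T
  F.FT.
  TFTTT
  TTTTT
Step 2: 6 trees catch fire, 6 burn out
  ....T
  F.F.T
  ...F.
  F.FTT
  TFTTT
Step 3: 3 trees catch fire, 6 burn out
  ....T
  ....T
  .....
  ...FT
  F.FTT
Step 4: 2 trees catch fire, 3 burn out
  ....T
  ....T
  .....
  ....F
  ...FT

....T
....T
.....
....F
...FT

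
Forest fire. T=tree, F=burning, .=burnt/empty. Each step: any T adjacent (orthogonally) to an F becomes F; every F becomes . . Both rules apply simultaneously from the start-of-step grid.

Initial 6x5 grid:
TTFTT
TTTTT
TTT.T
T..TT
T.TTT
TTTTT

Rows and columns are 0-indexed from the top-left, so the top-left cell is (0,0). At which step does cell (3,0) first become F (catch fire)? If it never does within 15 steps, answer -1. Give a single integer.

Step 1: cell (3,0)='T' (+3 fires, +1 burnt)
Step 2: cell (3,0)='T' (+5 fires, +3 burnt)
Step 3: cell (3,0)='T' (+3 fires, +5 burnt)
Step 4: cell (3,0)='T' (+2 fires, +3 burnt)
Step 5: cell (3,0)='F' (+2 fires, +2 burnt)
  -> target ignites at step 5
Step 6: cell (3,0)='.' (+3 fires, +2 burnt)
Step 7: cell (3,0)='.' (+3 fires, +3 burnt)
Step 8: cell (3,0)='.' (+3 fires, +3 burnt)
Step 9: cell (3,0)='.' (+1 fires, +3 burnt)
Step 10: cell (3,0)='.' (+0 fires, +1 burnt)
  fire out at step 10

5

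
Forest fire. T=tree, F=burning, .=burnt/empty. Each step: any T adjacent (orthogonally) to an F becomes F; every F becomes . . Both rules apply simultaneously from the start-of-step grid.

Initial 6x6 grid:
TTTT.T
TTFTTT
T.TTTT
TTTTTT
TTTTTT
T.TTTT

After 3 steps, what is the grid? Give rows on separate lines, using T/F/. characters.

Step 1: 4 trees catch fire, 1 burn out
  TTFT.T
  TF.FTT
  T.FTTT
  TTTTTT
  TTTTTT
  T.TTTT
Step 2: 6 trees catch fire, 4 burn out
  TF.F.T
  F...FT
  T..FTT
  TTFTTT
  TTTTTT
  T.TTTT
Step 3: 7 trees catch fire, 6 burn out
  F....T
  .....F
  F...FT
  TF.FTT
  TTFTTT
  T.TTTT

F....T
.....F
F...FT
TF.FTT
TTFTTT
T.TTTT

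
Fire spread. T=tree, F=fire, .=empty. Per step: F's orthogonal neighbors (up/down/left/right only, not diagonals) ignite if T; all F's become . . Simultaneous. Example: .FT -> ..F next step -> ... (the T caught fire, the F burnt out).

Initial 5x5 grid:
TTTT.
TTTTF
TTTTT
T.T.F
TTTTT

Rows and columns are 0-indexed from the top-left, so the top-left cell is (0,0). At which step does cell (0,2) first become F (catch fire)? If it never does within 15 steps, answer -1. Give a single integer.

Step 1: cell (0,2)='T' (+3 fires, +2 burnt)
Step 2: cell (0,2)='T' (+4 fires, +3 burnt)
Step 3: cell (0,2)='F' (+4 fires, +4 burnt)
  -> target ignites at step 3
Step 4: cell (0,2)='.' (+5 fires, +4 burnt)
Step 5: cell (0,2)='.' (+3 fires, +5 burnt)
Step 6: cell (0,2)='.' (+1 fires, +3 burnt)
Step 7: cell (0,2)='.' (+0 fires, +1 burnt)
  fire out at step 7

3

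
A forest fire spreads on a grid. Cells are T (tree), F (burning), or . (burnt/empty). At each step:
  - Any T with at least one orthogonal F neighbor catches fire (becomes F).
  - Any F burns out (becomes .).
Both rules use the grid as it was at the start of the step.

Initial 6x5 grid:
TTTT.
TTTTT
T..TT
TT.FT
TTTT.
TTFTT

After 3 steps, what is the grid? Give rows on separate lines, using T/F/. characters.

Step 1: 6 trees catch fire, 2 burn out
  TTTT.
  TTTTT
  T..FT
  TT..F
  TTFF.
  TF.FT
Step 2: 5 trees catch fire, 6 burn out
  TTTT.
  TTTFT
  T...F
  TT...
  TF...
  F...F
Step 3: 5 trees catch fire, 5 burn out
  TTTF.
  TTF.F
  T....
  TF...
  F....
  .....

TTTF.
TTF.F
T....
TF...
F....
.....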